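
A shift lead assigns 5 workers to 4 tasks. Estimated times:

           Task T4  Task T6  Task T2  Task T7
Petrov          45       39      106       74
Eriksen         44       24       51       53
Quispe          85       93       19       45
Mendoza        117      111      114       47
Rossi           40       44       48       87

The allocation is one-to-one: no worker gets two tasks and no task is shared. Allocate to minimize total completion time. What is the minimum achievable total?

Minimum total: 130 min

Treat this as an assignment problem: match each worker to one task.
Optimal: Rossi→Task T4 (40 min), Eriksen→Task T6 (24 min), Quispe→Task T2 (19 min), Mendoza→Task T7 (47 min) — total 40+24+19+47 = 130 min.
Row-greedy (each worker in turn takes its cheapest remaining task) gives 149 min, worse by 19.
Next-best assignment: Petrov→Task T4, Eriksen→Task T6, Quispe→Task T2, Mendoza→Task T7 = 135 min.
Every other assignment is strictly worse.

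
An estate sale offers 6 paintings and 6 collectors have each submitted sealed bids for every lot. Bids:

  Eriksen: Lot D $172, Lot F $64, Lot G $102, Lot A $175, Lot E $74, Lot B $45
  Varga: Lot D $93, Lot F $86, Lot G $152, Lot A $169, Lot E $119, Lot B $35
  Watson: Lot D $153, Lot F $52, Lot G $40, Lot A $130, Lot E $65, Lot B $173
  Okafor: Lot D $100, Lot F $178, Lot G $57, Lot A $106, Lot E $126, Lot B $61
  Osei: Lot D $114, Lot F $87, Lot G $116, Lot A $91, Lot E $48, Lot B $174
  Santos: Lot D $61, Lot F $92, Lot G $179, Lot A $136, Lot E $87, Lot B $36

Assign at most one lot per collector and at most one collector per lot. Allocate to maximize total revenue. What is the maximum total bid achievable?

Max total: $978

This is the linear assignment problem.
Optimal: Eriksen→Lot A ($175), Varga→Lot E ($119), Watson→Lot D ($153), Okafor→Lot F ($178), Osei→Lot B ($174), Santos→Lot G ($179) — total 175+119+153+178+174+179 = $978.
Next-best assignment: Eriksen→Lot D, Varga→Lot E, Watson→Lot A, Okafor→Lot F, Osei→Lot B, Santos→Lot G = $952.
Swapping Watson↔Osei (Watson→Lot B $173, Osei→Lot D $114) loses 40.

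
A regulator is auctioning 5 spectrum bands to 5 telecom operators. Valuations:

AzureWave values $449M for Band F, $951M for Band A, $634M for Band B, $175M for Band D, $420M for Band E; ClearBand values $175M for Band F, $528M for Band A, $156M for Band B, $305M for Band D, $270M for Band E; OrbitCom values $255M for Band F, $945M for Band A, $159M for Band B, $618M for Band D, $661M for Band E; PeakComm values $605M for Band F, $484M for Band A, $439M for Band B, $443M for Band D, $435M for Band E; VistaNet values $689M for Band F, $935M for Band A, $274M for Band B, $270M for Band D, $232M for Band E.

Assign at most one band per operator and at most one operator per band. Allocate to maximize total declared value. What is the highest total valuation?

Maximum total: $3140M

Optimal: AzureWave→Band B ($634M), ClearBand→Band D ($305M), OrbitCom→Band E ($661M), PeakComm→Band F ($605M), VistaNet→Band A ($935M) — total 634+305+661+605+935 = $3140M.
Column-greedy (each band in turn goes to its best remaining operator) gives $2967M, worse by 173.
Swapping ClearBand↔PeakComm (ClearBand→Band F $175M, PeakComm→Band D $443M) loses 292.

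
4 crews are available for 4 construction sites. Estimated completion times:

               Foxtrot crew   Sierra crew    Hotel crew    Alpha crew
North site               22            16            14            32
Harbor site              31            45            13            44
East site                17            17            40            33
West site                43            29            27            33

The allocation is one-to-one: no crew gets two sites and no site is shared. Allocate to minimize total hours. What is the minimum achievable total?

Minimum total: 79 hours

Optimal: Foxtrot crew→East site (17 hours), Sierra crew→North site (16 hours), Hotel crew→Harbor site (13 hours), Alpha crew→West site (33 hours) — total 17+16+13+33 = 79 hours.
Column-greedy (each site in turn goes to its cheapest remaining crew) gives 95 hours, worse by 16.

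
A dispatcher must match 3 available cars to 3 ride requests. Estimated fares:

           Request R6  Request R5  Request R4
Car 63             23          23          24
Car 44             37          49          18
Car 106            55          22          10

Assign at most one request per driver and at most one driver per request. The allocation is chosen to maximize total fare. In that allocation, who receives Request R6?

Optimal: Car 63→Request R4 ($24), Car 44→Request R5 ($49), Car 106→Request R6 ($55) — total 24+49+55 = $128.

Car 106 receives Request R6.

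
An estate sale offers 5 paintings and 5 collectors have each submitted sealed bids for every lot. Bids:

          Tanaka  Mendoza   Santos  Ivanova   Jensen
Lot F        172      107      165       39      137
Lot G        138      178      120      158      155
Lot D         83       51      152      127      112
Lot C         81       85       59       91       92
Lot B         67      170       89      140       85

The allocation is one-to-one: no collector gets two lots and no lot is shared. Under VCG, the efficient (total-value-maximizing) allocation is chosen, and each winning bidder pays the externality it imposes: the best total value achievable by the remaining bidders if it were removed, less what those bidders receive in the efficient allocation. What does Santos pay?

Efficient allocation: Tanaka→Lot F ($172), Mendoza→Lot B ($170), Santos→Lot D ($152), Ivanova→Lot G ($158), Jensen→Lot C ($92); total welfare W = $744.
Santos receives Lot D at value $152, so the others get W − 152 = $592.
Without Santos: best allocation of the remaining 4 bidders over all 5 lots is Tanaka→Lot F ($172), Mendoza→Lot B ($170), Ivanova→Lot D ($127), Jensen→Lot G ($155), total $624.
VCG payment = (others' best without Santos) − (others' welfare with Santos) = 624 − 592 = $32.

Santos pays $32.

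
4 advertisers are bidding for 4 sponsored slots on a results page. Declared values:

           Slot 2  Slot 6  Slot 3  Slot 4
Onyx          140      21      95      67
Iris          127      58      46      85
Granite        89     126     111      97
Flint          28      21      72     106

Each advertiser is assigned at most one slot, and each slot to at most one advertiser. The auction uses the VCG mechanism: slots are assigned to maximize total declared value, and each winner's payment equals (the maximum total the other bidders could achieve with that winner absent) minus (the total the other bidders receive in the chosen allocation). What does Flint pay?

Flint pays $3.

Efficient allocation: Onyx→Slot 3 ($95), Iris→Slot 2 ($127), Granite→Slot 6 ($126), Flint→Slot 4 ($106); total welfare W = $454.
Flint receives Slot 4 at value $106, so the others get W − 106 = $348.
Without Flint: best allocation of the remaining 3 bidders over all 4 slots is Onyx→Slot 2 ($140), Iris→Slot 4 ($85), Granite→Slot 6 ($126), total $351.
VCG payment = (others' best without Flint) − (others' welfare with Flint) = 351 − 348 = $3.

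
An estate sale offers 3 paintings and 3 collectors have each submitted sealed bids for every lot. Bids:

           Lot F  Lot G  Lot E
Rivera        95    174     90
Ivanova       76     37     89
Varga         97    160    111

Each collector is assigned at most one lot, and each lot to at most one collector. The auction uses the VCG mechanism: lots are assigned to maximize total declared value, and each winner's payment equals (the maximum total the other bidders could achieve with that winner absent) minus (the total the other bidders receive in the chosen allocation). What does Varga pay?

Varga pays $13.

Efficient allocation: Rivera→Lot G ($174), Ivanova→Lot F ($76), Varga→Lot E ($111); total welfare W = $361.
Varga receives Lot E at value $111, so the others get W − 111 = $250.
Without Varga: best allocation of the remaining 2 bidders over all 3 lots is Rivera→Lot G ($174), Ivanova→Lot E ($89), total $263.
VCG payment = (others' best without Varga) − (others' welfare with Varga) = 263 − 250 = $13.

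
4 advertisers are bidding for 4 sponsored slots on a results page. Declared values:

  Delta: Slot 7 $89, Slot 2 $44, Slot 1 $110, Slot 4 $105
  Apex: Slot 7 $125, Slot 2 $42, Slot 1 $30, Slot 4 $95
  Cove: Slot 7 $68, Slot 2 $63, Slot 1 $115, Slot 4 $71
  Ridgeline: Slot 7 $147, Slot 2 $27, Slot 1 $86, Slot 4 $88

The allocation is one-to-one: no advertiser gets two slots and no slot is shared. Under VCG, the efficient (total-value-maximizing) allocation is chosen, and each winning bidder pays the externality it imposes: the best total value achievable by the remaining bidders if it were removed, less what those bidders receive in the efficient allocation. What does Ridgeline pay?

Efficient allocation: Delta→Slot 1 ($110), Apex→Slot 4 ($95), Cove→Slot 2 ($63), Ridgeline→Slot 7 ($147); total welfare W = $415.
Ridgeline receives Slot 7 at value $147, so the others get W − 147 = $268.
Without Ridgeline: best allocation of the remaining 3 bidders over all 4 slots is Delta→Slot 4 ($105), Apex→Slot 7 ($125), Cove→Slot 1 ($115), total $345.
VCG payment = (others' best without Ridgeline) − (others' welfare with Ridgeline) = 345 − 268 = $77.

Ridgeline pays $77.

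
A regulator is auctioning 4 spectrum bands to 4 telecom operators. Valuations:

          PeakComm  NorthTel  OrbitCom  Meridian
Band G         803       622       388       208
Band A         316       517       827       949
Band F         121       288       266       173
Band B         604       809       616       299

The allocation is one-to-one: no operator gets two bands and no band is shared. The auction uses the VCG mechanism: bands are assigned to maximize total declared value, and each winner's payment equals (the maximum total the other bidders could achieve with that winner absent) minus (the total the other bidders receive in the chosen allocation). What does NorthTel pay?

NorthTel pays $350M.

Efficient allocation: PeakComm→Band G ($803M), NorthTel→Band B ($809M), OrbitCom→Band F ($266M), Meridian→Band A ($949M); total welfare W = $2827M.
NorthTel receives Band B at value $809M, so the others get W − 809 = $2018M.
Without NorthTel: best allocation of the remaining 3 bidders over all 4 bands is PeakComm→Band G ($803M), OrbitCom→Band B ($616M), Meridian→Band A ($949M), total $2368M.
VCG payment = (others' best without NorthTel) − (others' welfare with NorthTel) = 2368 − 2018 = $350M.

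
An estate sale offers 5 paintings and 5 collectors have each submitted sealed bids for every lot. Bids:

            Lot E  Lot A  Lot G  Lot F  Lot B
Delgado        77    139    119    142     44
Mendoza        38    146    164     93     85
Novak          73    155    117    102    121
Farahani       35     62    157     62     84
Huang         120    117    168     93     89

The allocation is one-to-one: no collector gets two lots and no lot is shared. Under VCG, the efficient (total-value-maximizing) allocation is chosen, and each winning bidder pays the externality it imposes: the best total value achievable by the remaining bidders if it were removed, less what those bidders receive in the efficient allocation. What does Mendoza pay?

Efficient allocation: Delgado→Lot F ($142), Mendoza→Lot A ($146), Novak→Lot B ($121), Farahani→Lot G ($157), Huang→Lot E ($120); total welfare W = $686.
Mendoza receives Lot A at value $146, so the others get W − 146 = $540.
Without Mendoza: best allocation of the remaining 4 bidders over all 5 lots is Delgado→Lot F ($142), Novak→Lot A ($155), Farahani→Lot G ($157), Huang→Lot E ($120), total $574.
VCG payment = (others' best without Mendoza) − (others' welfare with Mendoza) = 574 − 540 = $34.

Mendoza pays $34.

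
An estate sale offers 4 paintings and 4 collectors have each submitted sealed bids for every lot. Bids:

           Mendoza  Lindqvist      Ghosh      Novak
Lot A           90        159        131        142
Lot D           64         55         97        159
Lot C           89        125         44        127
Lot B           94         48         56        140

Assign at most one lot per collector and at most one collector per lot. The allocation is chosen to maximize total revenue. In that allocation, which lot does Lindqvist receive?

Lindqvist receives Lot C.

Optimal: Mendoza→Lot B ($94), Lindqvist→Lot C ($125), Ghosh→Lot A ($131), Novak→Lot D ($159) — total 94+125+131+159 = $509.
Swapping Ghosh↔Novak (Ghosh→Lot D $97, Novak→Lot A $142) loses 51.
Lindqvist's own top lot is Lot A ($159), but forcing Lindqvist→Lot A and reassigning the rest optimally gives only $485 — worse by 24.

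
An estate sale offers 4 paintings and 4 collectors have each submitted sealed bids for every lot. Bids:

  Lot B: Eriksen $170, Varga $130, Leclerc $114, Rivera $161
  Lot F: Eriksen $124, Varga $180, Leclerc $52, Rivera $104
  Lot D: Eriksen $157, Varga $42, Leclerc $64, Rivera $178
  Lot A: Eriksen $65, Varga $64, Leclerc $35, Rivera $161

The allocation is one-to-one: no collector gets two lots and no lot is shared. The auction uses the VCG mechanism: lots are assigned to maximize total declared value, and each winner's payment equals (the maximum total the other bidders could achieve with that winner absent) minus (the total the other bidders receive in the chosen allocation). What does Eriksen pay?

Eriksen pays $17.

Efficient allocation: Eriksen→Lot D ($157), Varga→Lot F ($180), Leclerc→Lot B ($114), Rivera→Lot A ($161); total welfare W = $612.
Eriksen receives Lot D at value $157, so the others get W − 157 = $455.
Without Eriksen: best allocation of the remaining 3 bidders over all 4 lots is Varga→Lot F ($180), Leclerc→Lot B ($114), Rivera→Lot D ($178), total $472.
VCG payment = (others' best without Eriksen) − (others' welfare with Eriksen) = 472 − 455 = $17.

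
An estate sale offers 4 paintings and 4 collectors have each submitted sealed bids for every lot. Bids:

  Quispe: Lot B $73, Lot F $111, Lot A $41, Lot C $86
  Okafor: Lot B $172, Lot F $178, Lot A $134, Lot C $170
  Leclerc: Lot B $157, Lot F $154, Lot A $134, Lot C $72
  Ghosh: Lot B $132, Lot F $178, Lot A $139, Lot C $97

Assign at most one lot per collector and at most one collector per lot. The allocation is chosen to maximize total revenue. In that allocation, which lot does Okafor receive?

Treat this as an assignment problem: match each collector to one lot.
Optimal: Quispe→Lot F ($111), Okafor→Lot C ($170), Leclerc→Lot B ($157), Ghosh→Lot A ($139) — total 111+170+157+139 = $577.
Row-greedy (each collector in turn takes its best remaining lot) gives $514, worse by 63.
Okafor's own top lot is Lot F ($178), but forcing Okafor→Lot F and reassigning the rest optimally gives only $560 — worse by 17.

Okafor receives Lot C.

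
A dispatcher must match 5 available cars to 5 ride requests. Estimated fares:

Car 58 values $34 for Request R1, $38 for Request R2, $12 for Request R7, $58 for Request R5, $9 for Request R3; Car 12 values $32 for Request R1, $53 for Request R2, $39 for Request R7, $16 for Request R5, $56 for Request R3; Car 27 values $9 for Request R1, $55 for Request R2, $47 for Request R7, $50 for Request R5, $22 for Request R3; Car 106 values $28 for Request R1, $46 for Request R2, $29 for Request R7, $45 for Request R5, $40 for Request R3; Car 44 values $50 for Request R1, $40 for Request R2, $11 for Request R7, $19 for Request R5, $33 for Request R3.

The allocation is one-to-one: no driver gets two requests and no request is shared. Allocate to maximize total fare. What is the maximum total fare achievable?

Max total: $257

Treat this as an assignment problem: match each driver to one request.
Optimal: Car 58→Request R5 ($58), Car 12→Request R3 ($56), Car 27→Request R7 ($47), Car 106→Request R2 ($46), Car 44→Request R1 ($50) — total 58+56+47+46+50 = $257.
Max-entry greedy (repeatedly take the single best remaining cell) gives $248, worse by 9.
Every other assignment is strictly worse.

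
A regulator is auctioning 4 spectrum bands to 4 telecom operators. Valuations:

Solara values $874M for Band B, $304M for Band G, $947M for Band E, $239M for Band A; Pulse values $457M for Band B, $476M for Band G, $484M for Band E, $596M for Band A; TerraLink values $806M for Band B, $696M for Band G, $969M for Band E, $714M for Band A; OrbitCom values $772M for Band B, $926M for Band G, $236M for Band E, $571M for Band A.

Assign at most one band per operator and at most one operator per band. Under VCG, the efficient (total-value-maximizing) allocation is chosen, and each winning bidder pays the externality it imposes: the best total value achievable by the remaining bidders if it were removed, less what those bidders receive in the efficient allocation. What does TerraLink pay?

TerraLink pays $73M.

Efficient allocation: Solara→Band B ($874M), Pulse→Band A ($596M), TerraLink→Band E ($969M), OrbitCom→Band G ($926M); total welfare W = $3365M.
TerraLink receives Band E at value $969M, so the others get W − 969 = $2396M.
Without TerraLink: best allocation of the remaining 3 bidders over all 4 bands is Solara→Band E ($947M), Pulse→Band A ($596M), OrbitCom→Band G ($926M), total $2469M.
VCG payment = (others' best without TerraLink) − (others' welfare with TerraLink) = 2469 − 2396 = $73M.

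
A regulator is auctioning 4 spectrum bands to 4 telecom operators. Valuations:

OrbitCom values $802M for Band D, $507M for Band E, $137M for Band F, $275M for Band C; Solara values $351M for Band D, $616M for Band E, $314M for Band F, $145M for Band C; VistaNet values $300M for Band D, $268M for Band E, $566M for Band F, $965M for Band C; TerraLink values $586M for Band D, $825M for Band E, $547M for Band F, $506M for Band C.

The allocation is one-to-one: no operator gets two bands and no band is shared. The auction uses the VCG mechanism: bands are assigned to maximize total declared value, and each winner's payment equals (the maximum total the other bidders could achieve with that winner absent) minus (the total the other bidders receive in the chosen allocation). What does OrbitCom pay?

Efficient allocation: OrbitCom→Band D ($802M), Solara→Band E ($616M), VistaNet→Band C ($965M), TerraLink→Band F ($547M); total welfare W = $2930M.
OrbitCom receives Band D at value $802M, so the others get W − 802 = $2128M.
Without OrbitCom: best allocation of the remaining 3 bidders over all 4 bands is Solara→Band E ($616M), VistaNet→Band C ($965M), TerraLink→Band D ($586M), total $2167M.
VCG payment = (others' best without OrbitCom) − (others' welfare with OrbitCom) = 2167 − 2128 = $39M.

OrbitCom pays $39M.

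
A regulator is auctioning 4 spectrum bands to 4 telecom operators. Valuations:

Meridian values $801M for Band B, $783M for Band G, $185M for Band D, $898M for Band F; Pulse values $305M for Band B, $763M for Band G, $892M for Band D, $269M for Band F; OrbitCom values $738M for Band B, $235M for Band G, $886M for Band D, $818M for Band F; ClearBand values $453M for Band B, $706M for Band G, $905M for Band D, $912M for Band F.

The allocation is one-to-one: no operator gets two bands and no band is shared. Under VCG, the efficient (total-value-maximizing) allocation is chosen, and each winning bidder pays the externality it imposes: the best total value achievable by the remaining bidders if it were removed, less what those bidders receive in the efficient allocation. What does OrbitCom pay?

Efficient allocation: Meridian→Band B ($801M), Pulse→Band G ($763M), OrbitCom→Band D ($886M), ClearBand→Band F ($912M); total welfare W = $3362M.
OrbitCom receives Band D at value $886M, so the others get W − 886 = $2476M.
Without OrbitCom: best allocation of the remaining 3 bidders over all 4 bands is Meridian→Band B ($801M), Pulse→Band D ($892M), ClearBand→Band F ($912M), total $2605M.
VCG payment = (others' best without OrbitCom) − (others' welfare with OrbitCom) = 2605 − 2476 = $129M.

OrbitCom pays $129M.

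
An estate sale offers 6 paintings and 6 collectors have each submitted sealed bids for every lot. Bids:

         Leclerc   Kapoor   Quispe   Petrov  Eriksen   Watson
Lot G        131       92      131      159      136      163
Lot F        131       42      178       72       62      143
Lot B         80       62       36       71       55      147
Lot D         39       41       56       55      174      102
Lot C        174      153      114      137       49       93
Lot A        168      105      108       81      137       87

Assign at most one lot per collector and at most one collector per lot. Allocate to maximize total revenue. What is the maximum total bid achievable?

Optimal: Leclerc→Lot A ($168), Kapoor→Lot C ($153), Quispe→Lot F ($178), Petrov→Lot G ($159), Eriksen→Lot D ($174), Watson→Lot B ($147) — total 168+153+178+159+174+147 = $979.
Max-entry greedy (repeatedly take the single best remaining cell) gives $865, worse by 114.
Swapping Eriksen↔Petrov (Eriksen→Lot G $136, Petrov→Lot D $55) loses 142.
Every other assignment is strictly worse.

Maximum total: $979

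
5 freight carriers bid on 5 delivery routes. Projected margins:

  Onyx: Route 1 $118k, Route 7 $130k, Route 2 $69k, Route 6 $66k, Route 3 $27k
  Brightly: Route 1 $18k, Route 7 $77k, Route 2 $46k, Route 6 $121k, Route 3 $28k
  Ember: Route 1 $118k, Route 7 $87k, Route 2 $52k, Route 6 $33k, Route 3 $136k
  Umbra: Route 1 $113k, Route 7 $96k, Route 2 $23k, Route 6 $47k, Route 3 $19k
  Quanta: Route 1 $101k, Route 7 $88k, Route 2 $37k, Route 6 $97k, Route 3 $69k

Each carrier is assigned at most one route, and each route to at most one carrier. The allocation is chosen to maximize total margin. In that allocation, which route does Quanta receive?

Optimal: Onyx→Route 7 ($130k), Brightly→Route 6 ($121k), Ember→Route 3 ($136k), Umbra→Route 1 ($113k), Quanta→Route 2 ($37k) — total 130+121+136+113+37 = $537k.
Column-greedy (each route in turn goes to its best remaining carrier) gives $456k, worse by 81.
No other one-to-one assignment exceeds $537k.
Quanta's own top route is Route 1 ($101k), but forcing Quanta→Route 1 and reassigning the rest optimally gives only $523k — worse by 14.

Quanta receives Route 2.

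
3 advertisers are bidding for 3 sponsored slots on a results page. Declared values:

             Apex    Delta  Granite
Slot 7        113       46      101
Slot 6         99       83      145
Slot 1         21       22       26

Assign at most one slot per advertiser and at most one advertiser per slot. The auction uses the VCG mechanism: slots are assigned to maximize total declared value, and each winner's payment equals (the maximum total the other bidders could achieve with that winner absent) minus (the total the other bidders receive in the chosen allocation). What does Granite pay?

Granite pays $61.

Efficient allocation: Apex→Slot 7 ($113), Delta→Slot 1 ($22), Granite→Slot 6 ($145); total welfare W = $280.
Granite receives Slot 6 at value $145, so the others get W − 145 = $135.
Without Granite: best allocation of the remaining 2 bidders over all 3 slots is Apex→Slot 7 ($113), Delta→Slot 6 ($83), total $196.
VCG payment = (others' best without Granite) − (others' welfare with Granite) = 196 − 135 = $61.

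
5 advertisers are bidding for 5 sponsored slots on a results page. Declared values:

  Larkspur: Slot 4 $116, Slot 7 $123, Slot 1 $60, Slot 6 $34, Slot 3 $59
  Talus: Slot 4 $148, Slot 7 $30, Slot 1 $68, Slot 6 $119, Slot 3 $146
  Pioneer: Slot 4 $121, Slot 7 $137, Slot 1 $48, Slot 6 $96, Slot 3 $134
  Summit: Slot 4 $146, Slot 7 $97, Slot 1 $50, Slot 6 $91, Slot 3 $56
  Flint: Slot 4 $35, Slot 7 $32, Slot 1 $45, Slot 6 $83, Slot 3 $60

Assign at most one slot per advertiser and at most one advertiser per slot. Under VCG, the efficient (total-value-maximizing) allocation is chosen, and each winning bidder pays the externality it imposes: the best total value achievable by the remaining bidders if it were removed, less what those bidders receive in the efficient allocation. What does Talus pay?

Efficient allocation: Larkspur→Slot 1 ($60), Talus→Slot 3 ($146), Pioneer→Slot 7 ($137), Summit→Slot 4 ($146), Flint→Slot 6 ($83); total welfare W = $572.
Talus receives Slot 3 at value $146, so the others get W − 146 = $426.
Without Talus: best allocation of the remaining 4 bidders over all 5 slots is Larkspur→Slot 7 ($123), Pioneer→Slot 3 ($134), Summit→Slot 4 ($146), Flint→Slot 6 ($83), total $486.
VCG payment = (others' best without Talus) − (others' welfare with Talus) = 486 − 426 = $60.

Talus pays $60.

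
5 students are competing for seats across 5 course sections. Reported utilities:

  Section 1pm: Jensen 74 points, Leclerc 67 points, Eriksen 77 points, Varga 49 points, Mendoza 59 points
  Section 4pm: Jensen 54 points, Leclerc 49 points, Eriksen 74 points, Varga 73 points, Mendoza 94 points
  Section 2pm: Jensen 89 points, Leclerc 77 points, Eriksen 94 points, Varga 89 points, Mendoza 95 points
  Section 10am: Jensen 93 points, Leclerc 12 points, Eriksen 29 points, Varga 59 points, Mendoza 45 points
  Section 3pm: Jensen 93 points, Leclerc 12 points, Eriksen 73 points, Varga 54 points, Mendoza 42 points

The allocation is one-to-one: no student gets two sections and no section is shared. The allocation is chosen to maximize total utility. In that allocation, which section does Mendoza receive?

Mendoza receives Section 4pm.

This is a one-to-one assignment (maximum-weight bipartite matching).
Optimal: Jensen→Section 10am (93 points), Leclerc→Section 1pm (67 points), Eriksen→Section 3pm (73 points), Varga→Section 2pm (89 points), Mendoza→Section 4pm (94 points) — total 93+67+73+89+94 = 416 points.
Max-entry greedy (repeatedly take the single best remaining cell) gives 350 points, worse by 66.
Next-best assignment: Jensen→Section 3pm, Leclerc→Section 1pm, Eriksen→Section 2pm, Varga→Section 10am, Mendoza→Section 4pm = 407 points.
Mendoza's own top section is Section 2pm (95 points), but forcing Mendoza→Section 2pm and reassigning the rest optimally gives only 401 points — worse by 15.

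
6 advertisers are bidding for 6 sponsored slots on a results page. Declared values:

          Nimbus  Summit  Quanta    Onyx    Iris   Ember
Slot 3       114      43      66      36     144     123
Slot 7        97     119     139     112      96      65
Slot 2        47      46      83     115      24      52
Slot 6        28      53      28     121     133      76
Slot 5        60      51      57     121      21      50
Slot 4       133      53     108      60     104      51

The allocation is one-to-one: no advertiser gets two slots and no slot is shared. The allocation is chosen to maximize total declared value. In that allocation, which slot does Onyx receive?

Onyx receives Slot 5.

Optimal: Nimbus→Slot 4 ($133), Summit→Slot 7 ($119), Quanta→Slot 2 ($83), Onyx→Slot 5 ($121), Iris→Slot 6 ($133), Ember→Slot 3 ($123) — total 133+119+83+121+133+123 = $712.
Row-greedy (each advertiser in turn takes its best remaining slot) gives $650, worse by 62.
Next-best assignment: Nimbus→Slot 4, Summit→Slot 2, Quanta→Slot 7, Onyx→Slot 5, Iris→Slot 6, Ember→Slot 3 = $695.
Onyx's own top slot is Slot 6 ($121), but forcing Onyx→Slot 6 and reassigning the rest optimally gives only $650 — worse by 62.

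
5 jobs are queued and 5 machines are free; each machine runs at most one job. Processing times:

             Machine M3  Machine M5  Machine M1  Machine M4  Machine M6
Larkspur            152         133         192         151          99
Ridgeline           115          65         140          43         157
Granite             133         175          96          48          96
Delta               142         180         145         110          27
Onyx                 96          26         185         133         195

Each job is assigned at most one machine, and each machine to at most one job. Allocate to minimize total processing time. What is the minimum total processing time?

Min total: 344 min

Optimal: Larkspur→Machine M3 (152 min), Ridgeline→Machine M4 (43 min), Granite→Machine M1 (96 min), Delta→Machine M6 (27 min), Onyx→Machine M5 (26 min) — total 152+43+96+27+26 = 344 min.
Column-greedy (each machine in turn goes to its cheapest remaining job) gives 466 min, worse by 122.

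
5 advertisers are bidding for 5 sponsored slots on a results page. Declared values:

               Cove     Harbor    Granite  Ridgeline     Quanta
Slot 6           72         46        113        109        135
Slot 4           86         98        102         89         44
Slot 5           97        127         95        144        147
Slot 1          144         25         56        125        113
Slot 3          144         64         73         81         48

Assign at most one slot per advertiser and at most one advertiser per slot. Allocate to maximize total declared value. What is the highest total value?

Maximum total: $633

Optimal: Cove→Slot 3 ($144), Harbor→Slot 5 ($127), Granite→Slot 4 ($102), Ridgeline→Slot 1 ($125), Quanta→Slot 6 ($135) — total 144+127+102+125+135 = $633.
Row-greedy (each advertiser in turn takes its best remaining slot) gives $521, worse by 112.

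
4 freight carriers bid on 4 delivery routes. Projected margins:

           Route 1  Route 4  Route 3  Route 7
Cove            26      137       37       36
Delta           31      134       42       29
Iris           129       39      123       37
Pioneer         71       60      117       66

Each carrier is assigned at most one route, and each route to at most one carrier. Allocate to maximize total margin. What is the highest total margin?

Max total: $416k

Treat this as an assignment problem: match each carrier to one route.
Optimal: Cove→Route 7 ($36k), Delta→Route 4 ($134k), Iris→Route 1 ($129k), Pioneer→Route 3 ($117k) — total 36+134+129+117 = $416k.
Row-greedy (each carrier in turn takes its best remaining route) gives $374k, worse by 42.
Swapping Cove↔Pioneer (Cove→Route 3 $37k, Pioneer→Route 7 $66k) loses 50.
No other one-to-one assignment exceeds $416k.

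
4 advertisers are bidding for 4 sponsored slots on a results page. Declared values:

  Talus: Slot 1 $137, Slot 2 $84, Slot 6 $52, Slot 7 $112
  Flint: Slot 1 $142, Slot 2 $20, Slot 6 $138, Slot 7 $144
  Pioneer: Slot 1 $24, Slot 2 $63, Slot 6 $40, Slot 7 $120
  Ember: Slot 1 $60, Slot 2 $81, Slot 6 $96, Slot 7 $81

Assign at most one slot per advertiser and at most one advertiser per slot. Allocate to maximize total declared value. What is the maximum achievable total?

Maximum total: $476

Optimal: Talus→Slot 1 ($137), Flint→Slot 6 ($138), Pioneer→Slot 7 ($120), Ember→Slot 2 ($81) — total 137+138+120+81 = $476.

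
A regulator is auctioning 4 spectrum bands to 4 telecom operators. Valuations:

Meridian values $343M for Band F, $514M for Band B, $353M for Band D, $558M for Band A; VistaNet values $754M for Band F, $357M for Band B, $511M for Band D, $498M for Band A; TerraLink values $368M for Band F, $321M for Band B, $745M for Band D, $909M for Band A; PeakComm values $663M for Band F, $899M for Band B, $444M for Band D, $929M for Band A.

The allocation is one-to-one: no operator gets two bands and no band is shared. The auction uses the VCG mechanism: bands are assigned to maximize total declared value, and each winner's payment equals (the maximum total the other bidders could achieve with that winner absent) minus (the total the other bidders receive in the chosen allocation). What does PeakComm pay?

PeakComm pays $120M.

Efficient allocation: Meridian→Band A ($558M), VistaNet→Band F ($754M), TerraLink→Band D ($745M), PeakComm→Band B ($899M); total welfare W = $2956M.
PeakComm receives Band B at value $899M, so the others get W − 899 = $2057M.
Without PeakComm: best allocation of the remaining 3 bidders over all 4 bands is Meridian→Band B ($514M), VistaNet→Band F ($754M), TerraLink→Band A ($909M), total $2177M.
VCG payment = (others' best without PeakComm) − (others' welfare with PeakComm) = 2177 − 2057 = $120M.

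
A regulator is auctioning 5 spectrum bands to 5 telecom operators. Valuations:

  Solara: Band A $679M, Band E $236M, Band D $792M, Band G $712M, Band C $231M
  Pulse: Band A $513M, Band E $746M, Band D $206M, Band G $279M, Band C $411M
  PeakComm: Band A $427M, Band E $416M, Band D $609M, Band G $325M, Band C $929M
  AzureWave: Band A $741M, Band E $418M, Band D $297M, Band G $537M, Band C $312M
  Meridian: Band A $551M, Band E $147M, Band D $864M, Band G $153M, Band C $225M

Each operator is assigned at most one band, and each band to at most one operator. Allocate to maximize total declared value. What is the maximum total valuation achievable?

Maximum total: $3992M

This is the linear assignment problem.
Optimal: Solara→Band G ($712M), Pulse→Band E ($746M), PeakComm→Band C ($929M), AzureWave→Band A ($741M), Meridian→Band D ($864M) — total 712+746+929+741+864 = $3992M.
Next-best assignment: Solara→Band A, Pulse→Band E, PeakComm→Band C, AzureWave→Band G, Meridian→Band D = $3755M.
Checked against all permutations: $3992M is optimal.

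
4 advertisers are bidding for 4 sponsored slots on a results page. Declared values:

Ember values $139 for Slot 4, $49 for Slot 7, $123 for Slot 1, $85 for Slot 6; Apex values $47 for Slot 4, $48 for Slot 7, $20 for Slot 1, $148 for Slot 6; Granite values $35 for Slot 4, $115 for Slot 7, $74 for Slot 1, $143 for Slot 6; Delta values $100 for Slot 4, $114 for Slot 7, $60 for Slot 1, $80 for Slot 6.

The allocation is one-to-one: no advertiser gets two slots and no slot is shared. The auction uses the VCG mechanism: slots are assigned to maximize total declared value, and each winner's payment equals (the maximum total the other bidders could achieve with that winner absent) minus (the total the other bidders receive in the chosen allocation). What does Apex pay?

Apex pays $58.

Efficient allocation: Ember→Slot 1 ($123), Apex→Slot 6 ($148), Granite→Slot 7 ($115), Delta→Slot 4 ($100); total welfare W = $486.
Apex receives Slot 6 at value $148, so the others get W − 148 = $338.
Without Apex: best allocation of the remaining 3 bidders over all 4 slots is Ember→Slot 4 ($139), Granite→Slot 6 ($143), Delta→Slot 7 ($114), total $396.
VCG payment = (others' best without Apex) − (others' welfare with Apex) = 396 − 338 = $58.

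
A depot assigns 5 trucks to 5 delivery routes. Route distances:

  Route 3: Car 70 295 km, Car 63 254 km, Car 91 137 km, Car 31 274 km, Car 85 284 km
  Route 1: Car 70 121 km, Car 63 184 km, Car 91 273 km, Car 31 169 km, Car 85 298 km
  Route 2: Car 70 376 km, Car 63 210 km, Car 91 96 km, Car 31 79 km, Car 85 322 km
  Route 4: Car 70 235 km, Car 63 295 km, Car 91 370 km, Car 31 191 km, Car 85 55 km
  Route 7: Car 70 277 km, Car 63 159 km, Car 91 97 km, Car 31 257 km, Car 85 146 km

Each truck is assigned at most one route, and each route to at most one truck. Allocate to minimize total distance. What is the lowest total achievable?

This is a one-to-one assignment (minimum-cost bipartite matching).
Optimal: Car 70→Route 1 (121 km), Car 63→Route 7 (159 km), Car 91→Route 3 (137 km), Car 31→Route 2 (79 km), Car 85→Route 4 (55 km) — total 121+159+137+79+55 = 551 km.
Min-entry greedy (repeatedly take the single cheapest remaining cell) gives 606 km, worse by 55.
Next-best assignment: Car 70→Route 1, Car 63→Route 3, Car 91→Route 7, Car 31→Route 2, Car 85→Route 4 = 606 km.
Every other assignment is strictly worse.

Min total: 551 km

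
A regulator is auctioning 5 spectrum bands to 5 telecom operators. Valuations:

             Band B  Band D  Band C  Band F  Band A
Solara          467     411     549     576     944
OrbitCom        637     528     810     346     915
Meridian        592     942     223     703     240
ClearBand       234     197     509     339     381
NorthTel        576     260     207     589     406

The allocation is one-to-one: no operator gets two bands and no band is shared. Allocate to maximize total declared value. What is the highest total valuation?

Max total: $3621M

Optimal: Solara→Band A ($944M), OrbitCom→Band B ($637M), Meridian→Band D ($942M), ClearBand→Band C ($509M), NorthTel→Band F ($589M) — total 944+637+942+509+589 = $3621M.
Column-greedy (each band in turn goes to its best remaining operator) gives $3098M, worse by 523.
Checked against all permutations: $3621M is optimal.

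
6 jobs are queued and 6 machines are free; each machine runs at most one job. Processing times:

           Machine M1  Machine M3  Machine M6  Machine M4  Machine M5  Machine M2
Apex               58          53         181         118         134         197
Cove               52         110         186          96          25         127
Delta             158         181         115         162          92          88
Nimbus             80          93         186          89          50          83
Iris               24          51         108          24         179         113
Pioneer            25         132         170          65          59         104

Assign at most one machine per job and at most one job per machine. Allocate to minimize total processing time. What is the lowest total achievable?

Min total: 325 min

Optimal: Apex→Machine M3 (53 min), Cove→Machine M5 (25 min), Delta→Machine M6 (115 min), Nimbus→Machine M2 (83 min), Iris→Machine M4 (24 min), Pioneer→Machine M1 (25 min) — total 53+25+115+83+24+25 = 325 min.
Column-greedy (each machine in turn goes to its cheapest remaining job) gives 365 min, worse by 40.
Checked against all permutations: 325 min is optimal.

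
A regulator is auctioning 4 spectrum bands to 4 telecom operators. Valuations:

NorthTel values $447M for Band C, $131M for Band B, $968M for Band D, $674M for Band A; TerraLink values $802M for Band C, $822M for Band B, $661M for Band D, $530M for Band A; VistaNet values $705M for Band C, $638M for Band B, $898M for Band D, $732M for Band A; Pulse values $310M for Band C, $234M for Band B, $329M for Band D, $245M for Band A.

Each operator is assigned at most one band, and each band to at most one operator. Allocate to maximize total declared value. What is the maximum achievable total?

Optimal: NorthTel→Band D ($968M), TerraLink→Band B ($822M), VistaNet→Band A ($732M), Pulse→Band C ($310M) — total 968+822+732+310 = $2832M.
Column-greedy (each band in turn goes to its best remaining operator) gives $2653M, worse by 179.
Swapping NorthTel↔VistaNet (NorthTel→Band A $674M, VistaNet→Band D $898M) loses 128.
Every other assignment is strictly worse.

Maximum total: $2832M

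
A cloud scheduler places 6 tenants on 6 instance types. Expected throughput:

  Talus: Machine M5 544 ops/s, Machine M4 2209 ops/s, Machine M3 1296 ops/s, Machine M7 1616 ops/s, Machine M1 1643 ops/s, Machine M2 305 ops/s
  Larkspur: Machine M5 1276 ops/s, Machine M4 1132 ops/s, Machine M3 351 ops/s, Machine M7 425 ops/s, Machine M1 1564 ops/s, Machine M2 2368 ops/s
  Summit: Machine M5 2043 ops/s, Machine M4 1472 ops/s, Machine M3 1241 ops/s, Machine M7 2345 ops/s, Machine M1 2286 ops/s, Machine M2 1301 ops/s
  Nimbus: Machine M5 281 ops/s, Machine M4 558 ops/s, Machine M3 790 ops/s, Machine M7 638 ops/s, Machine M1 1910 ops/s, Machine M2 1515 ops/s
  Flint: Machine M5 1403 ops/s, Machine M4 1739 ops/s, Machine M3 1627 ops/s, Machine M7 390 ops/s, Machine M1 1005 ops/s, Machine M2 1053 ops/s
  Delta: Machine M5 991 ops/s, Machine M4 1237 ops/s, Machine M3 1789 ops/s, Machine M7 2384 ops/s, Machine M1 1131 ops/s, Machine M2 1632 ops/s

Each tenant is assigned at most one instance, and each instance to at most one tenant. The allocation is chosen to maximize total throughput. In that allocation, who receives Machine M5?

Summit receives Machine M5.

Optimal: Talus→Machine M4 (2209 ops/s), Larkspur→Machine M2 (2368 ops/s), Summit→Machine M5 (2043 ops/s), Nimbus→Machine M1 (1910 ops/s), Flint→Machine M3 (1627 ops/s), Delta→Machine M7 (2384 ops/s) — total 2209+2368+2043+1910+1627+2384 = 12541 ops/s.
Column-greedy (each instance in turn goes to its best remaining tenant) gives 9296 ops/s, worse by 3245.
Checked against all permutations: 12541 ops/s is optimal.
Summit's own top instance is Machine M7 (2345 ops/s), but forcing Summit→Machine M7 and reassigning the rest optimally gives only 12024 ops/s — worse by 517.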